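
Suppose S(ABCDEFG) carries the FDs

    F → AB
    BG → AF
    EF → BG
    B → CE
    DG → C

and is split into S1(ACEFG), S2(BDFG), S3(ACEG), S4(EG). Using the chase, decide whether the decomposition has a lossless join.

Chase test. Columns are ABCDEFG; row i has aⱼ where attribute j ∈ Si, else bᵢⱼ.
Initial tableau (one row per fragment):
  row 1: a1 b12 a3 b14 a5 a6 a7
  row 2: b21 a2 b23 a4 b25 a6 a7
  row 3: a1 b32 a3 b34 a5 b36 a7
  row 4: b41 b42 b43 b44 a5 b46 a7
Rows 1 and 2 agree on F; apply F→AB and equate their AB entries.
Rows 1 and 2 agree on B; apply B→CE and equate their CE entries.
Row 2 is now all distinguished symbols — the join is lossless.

Yes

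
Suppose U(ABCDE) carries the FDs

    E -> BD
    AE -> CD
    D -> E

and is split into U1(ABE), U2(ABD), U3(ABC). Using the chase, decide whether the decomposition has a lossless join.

No

Chase test. Columns are ABCDE; row i has aⱼ where attribute j ∈ Ui, else bᵢⱼ.
Initial tableau (one row per fragment):
  row 1: a1 a2 b13 b14 a5
  row 2: a1 a2 b23 a4 b25
  row 3: a1 a2 a3 b34 b35
No row becomes fully distinguished — the join is lossy.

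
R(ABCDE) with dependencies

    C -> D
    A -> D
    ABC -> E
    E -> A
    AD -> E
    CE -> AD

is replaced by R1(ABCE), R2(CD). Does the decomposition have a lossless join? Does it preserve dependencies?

Lossless test: (C)⁺ = {CD}, which contains all of one fragment — lossless.
Dependency preservation: the restricted closure of {A} across the fragments never reaches {D}, so A → D cannot be enforced without a join — not preserved.

lossless but not dependency-preserving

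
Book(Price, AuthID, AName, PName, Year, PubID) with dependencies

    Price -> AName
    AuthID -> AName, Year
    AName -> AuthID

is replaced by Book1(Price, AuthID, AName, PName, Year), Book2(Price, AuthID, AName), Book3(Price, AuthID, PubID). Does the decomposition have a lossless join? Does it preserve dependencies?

lossy but dependency-preserving

Lossless test (chase): Rows 1 and 3 agree on Price; apply Price→AName and equate their AName entries. Rows 1 and 2 agree on AuthID; apply AuthID→AName, Year and equate their AName, Year entries. Rows 1 and 3 agree on AuthID; apply AuthID→AName, Year and equate their AName, Year entries. No row becomes fully distinguished — the join is lossy.
Dependency preservation: every FD's attributes lie within a single fragment, so each can be enforced locally — preserved.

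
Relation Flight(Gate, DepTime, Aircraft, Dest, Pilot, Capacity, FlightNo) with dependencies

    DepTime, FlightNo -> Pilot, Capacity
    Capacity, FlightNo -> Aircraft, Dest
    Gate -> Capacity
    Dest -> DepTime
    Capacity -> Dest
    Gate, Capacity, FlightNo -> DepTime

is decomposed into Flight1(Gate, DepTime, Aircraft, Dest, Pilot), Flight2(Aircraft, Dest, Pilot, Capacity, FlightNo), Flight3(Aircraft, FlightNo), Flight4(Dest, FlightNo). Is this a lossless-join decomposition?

No

Chase test. Columns are Gate, DepTime, Aircraft, Dest, Pilot, Capacity, FlightNo; row i has aⱼ where attribute j ∈ Flighti, else bᵢⱼ.
Initial tableau (one row per fragment):
  row 1: a1 a2 a3 a4 a5 b16 b17
  row 2: b21 b22 a3 a4 a5 a6 a7
  row 3: b31 b32 a3 b34 b35 b36 a7
  row 4: b41 b42 b43 a4 b45 b46 a7
Rows 1 and 2 agree on Dest; apply Dest→DepTime and equate their DepTime entries.
Rows 1 and 4 agree on Dest; apply Dest→DepTime and equate their DepTime entries.
Rows 2 and 4 agree on DepTime, FlightNo; apply DepTime, FlightNo→Pilot, Capacity and equate their Pilot, Capacity entries.
Rows 2 and 4 agree on Capacity, FlightNo; apply Capacity, FlightNo→Aircraft, Dest and equate their Aircraft, Dest entries.
No row becomes fully distinguished — the join is lossy.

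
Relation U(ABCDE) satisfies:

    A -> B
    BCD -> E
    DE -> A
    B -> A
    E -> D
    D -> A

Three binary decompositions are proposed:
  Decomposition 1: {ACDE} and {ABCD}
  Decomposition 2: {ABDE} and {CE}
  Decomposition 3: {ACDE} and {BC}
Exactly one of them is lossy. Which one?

Decomposition 1: common = {ACD}, closure = {ABCDE} → lossless.
Decomposition 2: common = {E}, closure = {ABDE} → lossless.
Decomposition 3: common = {C}, closure = {C} → lossy.

Decomposition 3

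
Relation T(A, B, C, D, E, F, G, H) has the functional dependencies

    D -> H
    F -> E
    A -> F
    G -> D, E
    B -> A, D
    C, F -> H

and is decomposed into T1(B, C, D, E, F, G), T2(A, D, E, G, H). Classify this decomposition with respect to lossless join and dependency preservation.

lossy and not dependency-preserving

Lossless test: (D, E, G)⁺ = {D, E, G, H}, which is a superkey of neither fragment — lossy.
Dependency preservation: the restricted closure of {A} across the fragments never reaches {F}, so A → F cannot be enforced without a join — not preserved.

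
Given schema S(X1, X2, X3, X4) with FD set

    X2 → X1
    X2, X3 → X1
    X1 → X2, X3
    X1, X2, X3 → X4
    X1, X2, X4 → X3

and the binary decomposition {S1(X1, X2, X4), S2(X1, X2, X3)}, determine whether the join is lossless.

Yes

Common attributes: S1 ∩ S2 = {X1, X2}.
Closure of {X1, X2}: X1 → X2, X3 applies, adding X3; X1, X2, X3 → X4 applies, adding X4. So (X1, X2)⁺ = {X1, X2, X3, X4}.
This closure contains every attribute of S1, so S1 ∩ S2 → S1. The join is lossless.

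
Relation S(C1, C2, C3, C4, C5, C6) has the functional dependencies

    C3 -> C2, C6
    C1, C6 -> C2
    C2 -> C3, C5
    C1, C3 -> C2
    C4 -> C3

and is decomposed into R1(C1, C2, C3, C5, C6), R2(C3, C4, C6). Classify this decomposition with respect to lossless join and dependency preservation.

lossy but dependency-preserving

Lossless test: (C3, C6)⁺ = {C2, C3, C5, C6}, which is a superkey of neither fragment — lossy.
Dependency preservation: every FD's attributes lie within a single fragment, so each can be enforced locally — preserved.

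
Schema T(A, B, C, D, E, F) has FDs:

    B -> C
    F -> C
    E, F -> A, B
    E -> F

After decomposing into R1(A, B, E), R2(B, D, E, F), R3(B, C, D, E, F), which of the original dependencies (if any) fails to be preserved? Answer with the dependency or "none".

B → C lies within R3.
F → C lies within R3.
E, F → A, B: restricted closure across fragments reaches A, B.
E → F lies within R2.
Every dependency is enforceable on the fragments, so the decomposition is dependency-preserving.

none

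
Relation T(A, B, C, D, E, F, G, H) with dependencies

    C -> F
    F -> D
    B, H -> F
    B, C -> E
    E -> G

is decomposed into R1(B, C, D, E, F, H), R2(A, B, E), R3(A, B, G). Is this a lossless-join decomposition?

No

Chase test. Columns are A, B, C, D, E, F, G, H; row i has aⱼ where attribute j ∈ Ri, else bᵢⱼ.
Initial tableau (one row per fragment):
  row 1: b11 a2 a3 a4 a5 a6 b17 a8
  row 2: a1 a2 b23 b24 a5 b26 b27 b28
  row 3: a1 a2 b33 b34 b35 b36 a7 b38
Rows 1 and 2 agree on E; apply E→G and equate their G entries.
No row becomes fully distinguished — the join is lossy.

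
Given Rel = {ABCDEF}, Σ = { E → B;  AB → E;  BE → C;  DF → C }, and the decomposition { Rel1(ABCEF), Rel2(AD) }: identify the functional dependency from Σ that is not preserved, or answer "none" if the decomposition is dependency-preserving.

Check DF → C: no single fragment contains all of {CDF}, and the restricted closure of {DF} across the fragments never reaches {C}.
E → B is preserved.
AB → E is preserved.
BE → C is preserved.

DF → C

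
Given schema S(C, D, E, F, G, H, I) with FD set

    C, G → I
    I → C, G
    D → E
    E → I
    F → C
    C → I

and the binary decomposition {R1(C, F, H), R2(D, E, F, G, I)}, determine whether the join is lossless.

Common attributes: R1 ∩ R2 = {F}.
Closure of {F}: F → C applies, adding C; C → I applies, adding I; I → C, G applies, adding G. So (F)⁺ = {C, F, G, I}.
The closure contains neither all of R1 = {C, F, H} nor all of R2 = {D, E, F, G, I}, so the common attributes are not a superkey of either fragment. The join is lossy.

No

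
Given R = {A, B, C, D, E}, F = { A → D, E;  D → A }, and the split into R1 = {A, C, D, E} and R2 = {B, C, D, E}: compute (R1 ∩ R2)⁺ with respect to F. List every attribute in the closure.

A, C, D, E

R1 ∩ R2 = {C, D, E}.
D → A applies, adding A
Closure: {A, C, D, E}.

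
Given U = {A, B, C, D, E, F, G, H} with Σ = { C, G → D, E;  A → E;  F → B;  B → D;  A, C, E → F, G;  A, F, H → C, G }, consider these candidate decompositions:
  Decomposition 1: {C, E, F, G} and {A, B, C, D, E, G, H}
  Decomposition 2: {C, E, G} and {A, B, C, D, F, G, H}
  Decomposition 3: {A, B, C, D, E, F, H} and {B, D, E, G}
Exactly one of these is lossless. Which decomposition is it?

Decomposition 1: common = {C, E, G}, closure = {C, D, E, G} → lossy.
Decomposition 2: common = {C, G}, closure = {C, D, E, G} → lossless.
Decomposition 3: common = {B, D, E}, closure = {B, D, E} → lossy.

Decomposition 2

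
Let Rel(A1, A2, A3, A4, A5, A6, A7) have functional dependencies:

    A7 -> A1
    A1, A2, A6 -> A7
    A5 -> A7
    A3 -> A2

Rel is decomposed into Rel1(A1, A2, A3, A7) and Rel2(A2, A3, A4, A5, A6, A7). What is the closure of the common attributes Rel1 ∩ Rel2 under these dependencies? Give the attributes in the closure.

A1, A2, A3, A7

Rel1 ∩ Rel2 = {A2, A3, A7}.
A7 → A1 applies, adding A1
Closure: {A1, A2, A3, A7}.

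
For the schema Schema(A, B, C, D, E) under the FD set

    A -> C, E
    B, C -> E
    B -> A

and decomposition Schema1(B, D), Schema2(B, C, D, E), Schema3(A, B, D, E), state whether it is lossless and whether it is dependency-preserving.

lossless but not dependency-preserving

Lossless test (chase): Rows 1 and 2 agree on B; apply B→A and equate their A entries. Rows 1 and 3 agree on B; apply B→A and equate their A entries. Rows 1 and 2 agree on A; apply A→C, E and equate their C, E entries. Rows 1 and 3 agree on A; apply A→C, E and equate their C, E entries. Row 1 is now all distinguished symbols — the join is lossless.
Dependency preservation: the restricted closure of {A} across the fragments never reaches {C, E}, so A → C, E cannot be enforced without a join — not preserved.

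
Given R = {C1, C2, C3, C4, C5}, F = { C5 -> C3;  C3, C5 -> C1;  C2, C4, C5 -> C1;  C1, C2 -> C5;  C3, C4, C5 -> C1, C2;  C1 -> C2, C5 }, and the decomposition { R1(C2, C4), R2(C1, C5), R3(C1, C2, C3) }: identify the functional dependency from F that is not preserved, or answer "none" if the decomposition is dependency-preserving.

none

C5 → C3: restricted closure across fragments reaches C3.
C3, C5 → C1: restricted closure across fragments reaches C1.
C2, C4, C5 → C1: restricted closure across fragments reaches C1.
C1, C2 → C5: restricted closure across fragments reaches C5.
C3, C4, C5 → C1, C2: restricted closure across fragments reaches C1, C2.
C1 → C2, C5: restricted closure across fragments reaches C2, C5.
Every dependency is enforceable on the fragments, so the decomposition is dependency-preserving.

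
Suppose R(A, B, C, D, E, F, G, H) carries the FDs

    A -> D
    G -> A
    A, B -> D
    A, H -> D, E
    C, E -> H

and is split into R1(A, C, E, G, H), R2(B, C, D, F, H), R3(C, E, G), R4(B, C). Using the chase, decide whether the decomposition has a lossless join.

Chase test. Columns are A, B, C, D, E, F, G, H; row i has aⱼ where attribute j ∈ Ri, else bᵢⱼ.
Initial tableau (one row per fragment):
  row 1: a1 b12 a3 b14 a5 b16 a7 a8
  row 2: b21 a2 a3 a4 b25 a6 b27 a8
  row 3: b31 b32 a3 b34 a5 b36 a7 b38
  row 4: b41 a2 a3 b44 b45 b46 b47 b48
Rows 1 and 3 agree on G; apply G→A and equate their A entries.
Rows 1 and 3 agree on C, E; apply C, E→H and equate their H entries.
Rows 1 and 3 agree on A; apply A→D and equate their D entries.
No row becomes fully distinguished — the join is lossy.

No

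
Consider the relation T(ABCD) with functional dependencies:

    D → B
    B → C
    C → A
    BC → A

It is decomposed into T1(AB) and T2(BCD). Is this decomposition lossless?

Common attributes: T1 ∩ T2 = {B}.
Closure of {B}: B → C applies, adding C; C → A applies, adding A. So (B)⁺ = {ABC}.
This closure contains every attribute of T1, so T1 ∩ T2 → T1. The join is lossless.

Yes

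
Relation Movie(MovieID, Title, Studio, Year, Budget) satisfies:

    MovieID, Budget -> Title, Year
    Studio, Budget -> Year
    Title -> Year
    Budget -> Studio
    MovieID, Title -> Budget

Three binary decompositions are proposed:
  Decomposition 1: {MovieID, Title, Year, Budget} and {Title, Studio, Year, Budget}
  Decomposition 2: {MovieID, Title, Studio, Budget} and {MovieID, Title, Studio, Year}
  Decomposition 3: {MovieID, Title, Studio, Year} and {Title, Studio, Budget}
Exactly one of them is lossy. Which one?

Decomposition 1: common = {Title, Year, Budget}, closure = {Title, Studio, Year, Budget} → lossless.
Decomposition 2: common = {MovieID, Title, Studio}, closure = {MovieID, Title, Studio, Year, Budget} → lossless.
Decomposition 3: common = {Title, Studio}, closure = {Title, Studio, Year} → lossy.

Decomposition 3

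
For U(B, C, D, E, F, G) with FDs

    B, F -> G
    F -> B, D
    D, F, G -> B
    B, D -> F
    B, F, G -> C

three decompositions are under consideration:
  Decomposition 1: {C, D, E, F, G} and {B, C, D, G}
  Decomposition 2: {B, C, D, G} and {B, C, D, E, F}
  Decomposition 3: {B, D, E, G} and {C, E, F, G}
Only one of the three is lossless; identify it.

Decomposition 1: common = {C, D, G}, closure = {C, D, G} → lossy.
Decomposition 2: common = {B, C, D}, closure = {B, C, D, F, G} → lossless.
Decomposition 3: common = {E, G}, closure = {E, G} → lossy.

Decomposition 2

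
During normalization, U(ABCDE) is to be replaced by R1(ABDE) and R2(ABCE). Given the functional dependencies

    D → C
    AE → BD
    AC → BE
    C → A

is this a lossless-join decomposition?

Yes

Common attributes: R1 ∩ R2 = {ABE}.
Closure of {ABE}: AE → BD applies, adding D; D → C applies, adding C. So (ABE)⁺ = {ABCDE}.
This closure contains every attribute of R1, so R1 ∩ R2 → R1. The join is lossless.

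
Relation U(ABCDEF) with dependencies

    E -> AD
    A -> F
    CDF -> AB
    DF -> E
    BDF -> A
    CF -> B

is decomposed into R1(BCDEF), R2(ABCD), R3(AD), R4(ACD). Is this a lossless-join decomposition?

Chase test. Columns are ABCDEF; row i has aⱼ where attribute j ∈ Ri, else bᵢⱼ.
Initial tableau (one row per fragment):
  row 1: b11 a2 a3 a4 a5 a6
  row 2: a1 a2 a3 a4 b25 b26
  row 3: a1 b32 b33 a4 b35 b36
  row 4: a1 b42 a3 a4 b45 b46
Rows 2 and 3 agree on A; apply A→F and equate their F entries.
Rows 2 and 4 agree on A; apply A→F and equate their F entries.
Rows 2 and 4 agree on CDF; apply CDF→AB and equate their AB entries.
Rows 2 and 3 agree on DF; apply DF→E and equate their E entries.
Rows 2 and 4 agree on DF; apply DF→E and equate their E entries.
No row becomes fully distinguished — the join is lossy.

No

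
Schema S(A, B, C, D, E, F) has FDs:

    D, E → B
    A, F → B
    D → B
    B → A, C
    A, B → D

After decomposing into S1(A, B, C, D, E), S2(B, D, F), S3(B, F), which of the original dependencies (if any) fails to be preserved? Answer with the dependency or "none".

A, F → B

Check A, F → B: no single fragment contains all of {A, B, F}, and the restricted closure of {A, F} across the fragments never reaches {B}.
D, E → B is preserved.
D → B is preserved.
B → A, C is preserved.
A, B → D is preserved.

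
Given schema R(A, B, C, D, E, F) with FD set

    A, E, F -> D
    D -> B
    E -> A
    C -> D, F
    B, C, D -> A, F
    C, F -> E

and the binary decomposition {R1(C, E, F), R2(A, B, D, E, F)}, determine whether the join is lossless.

Common attributes: R1 ∩ R2 = {E, F}.
Closure of {E, F}: E → A applies, adding A; A, E, F → D applies, adding D; D → B applies, adding B. So (E, F)⁺ = {A, B, D, E, F}.
This closure contains every attribute of R2, so R1 ∩ R2 → R2. The join is lossless.

Yes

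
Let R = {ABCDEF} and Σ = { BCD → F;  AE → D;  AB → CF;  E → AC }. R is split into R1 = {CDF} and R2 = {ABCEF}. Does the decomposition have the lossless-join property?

No

Common attributes: R1 ∩ R2 = {CF}.
No dependency enlarges {CF}, so (CF)⁺ = {CF}.
The closure contains neither all of R1 = {CDF} nor all of R2 = {ABCEF}, so the common attributes are not a superkey of either fragment. The join is lossy.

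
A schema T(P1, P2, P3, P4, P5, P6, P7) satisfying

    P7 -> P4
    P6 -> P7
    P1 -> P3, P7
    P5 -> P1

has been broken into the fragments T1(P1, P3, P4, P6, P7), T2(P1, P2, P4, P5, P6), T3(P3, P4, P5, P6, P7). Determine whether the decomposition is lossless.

Yes

Chase test. Columns are P1, P2, P3, P4, P5, P6, P7; row i has aⱼ where attribute j ∈ Ti, else bᵢⱼ.
Initial tableau (one row per fragment):
  row 1: a1 b12 a3 a4 b15 a6 a7
  row 2: a1 a2 b23 a4 a5 a6 b27
  row 3: b31 b32 a3 a4 a5 a6 a7
Rows 1 and 2 agree on P6; apply P6→P7 and equate their P7 entries.
Rows 1 and 2 agree on P1; apply P1→P3, P7 and equate their P3, P7 entries.
Rows 2 and 3 agree on P5; apply P5→P1 and equate their P1 entries.
Row 2 is now all distinguished symbols — the join is lossless.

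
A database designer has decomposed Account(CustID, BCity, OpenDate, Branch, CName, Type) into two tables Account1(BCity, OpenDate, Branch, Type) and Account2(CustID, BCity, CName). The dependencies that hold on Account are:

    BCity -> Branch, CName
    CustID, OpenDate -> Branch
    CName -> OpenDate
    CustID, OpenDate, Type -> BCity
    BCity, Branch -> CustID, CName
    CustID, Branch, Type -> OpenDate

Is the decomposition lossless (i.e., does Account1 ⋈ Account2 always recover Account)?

Common attributes: Account1 ∩ Account2 = {BCity}.
Closure of {BCity}: BCity → Branch, CName applies, adding Branch, CName; CName → OpenDate applies, adding OpenDate; BCity, Branch → CustID, CName applies, adding CustID. So (BCity)⁺ = {CustID, BCity, OpenDate, Branch, CName}.
This closure contains every attribute of Account2, so Account1 ∩ Account2 → Account2. The join is lossless.

Yes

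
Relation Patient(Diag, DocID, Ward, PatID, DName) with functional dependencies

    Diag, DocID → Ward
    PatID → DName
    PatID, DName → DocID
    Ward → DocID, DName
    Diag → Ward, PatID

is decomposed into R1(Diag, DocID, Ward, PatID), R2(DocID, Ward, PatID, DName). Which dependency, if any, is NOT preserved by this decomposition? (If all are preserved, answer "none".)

none

Diag, DocID → Ward lies within R1.
PatID → DName lies within R2.
PatID, DName → DocID lies within R2.
Ward → DocID, DName lies within R2.
Diag → Ward, PatID lies within R1.
Every dependency is enforceable on the fragments, so the decomposition is dependency-preserving.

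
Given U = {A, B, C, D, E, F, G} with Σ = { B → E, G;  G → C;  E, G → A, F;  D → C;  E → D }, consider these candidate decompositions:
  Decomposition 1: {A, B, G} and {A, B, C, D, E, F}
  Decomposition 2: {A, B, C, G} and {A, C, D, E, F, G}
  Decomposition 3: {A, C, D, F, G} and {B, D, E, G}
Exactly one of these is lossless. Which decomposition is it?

Decomposition 1: common = {A, B}, closure = {A, B, C, D, E, F, G} → lossless.
Decomposition 2: common = {A, C, G}, closure = {A, C, G} → lossy.
Decomposition 3: common = {D, G}, closure = {C, D, G} → lossy.

Decomposition 1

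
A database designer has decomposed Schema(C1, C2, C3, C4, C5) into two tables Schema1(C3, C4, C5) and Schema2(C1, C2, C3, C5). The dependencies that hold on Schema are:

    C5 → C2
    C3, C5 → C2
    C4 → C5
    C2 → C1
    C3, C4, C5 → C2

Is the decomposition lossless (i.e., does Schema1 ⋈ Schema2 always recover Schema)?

Common attributes: Schema1 ∩ Schema2 = {C3, C5}.
Closure of {C3, C5}: C5 → C2 applies, adding C2; C2 → C1 applies, adding C1. So (C3, C5)⁺ = {C1, C2, C3, C5}.
This closure contains every attribute of Schema2, so Schema1 ∩ Schema2 → Schema2. The join is lossless.

Yes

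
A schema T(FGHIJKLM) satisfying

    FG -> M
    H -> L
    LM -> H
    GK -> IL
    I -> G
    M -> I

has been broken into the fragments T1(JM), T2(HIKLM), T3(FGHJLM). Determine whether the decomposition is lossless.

Chase test. Columns are FGHIJKLM; row i has aⱼ where attribute j ∈ Ti, else bᵢⱼ.
Initial tableau (one row per fragment):
  row 1: b11 b12 b13 b14 a5 b16 b17 a8
  row 2: b21 b22 a3 a4 b25 a6 a7 a8
  row 3: a1 a2 a3 b34 a5 b36 a7 a8
Rows 1 and 2 agree on M; apply M→I and equate their I entries.
Rows 1 and 3 agree on M; apply M→I and equate their I entries.
Rows 1 and 2 agree on I; apply I→G and equate their G entries.
Rows 1 and 3 agree on I; apply I→G and equate their G entries.
No row becomes fully distinguished — the join is lossy.

No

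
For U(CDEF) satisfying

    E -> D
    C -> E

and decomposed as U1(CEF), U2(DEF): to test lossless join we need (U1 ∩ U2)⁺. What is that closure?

DEF

U1 ∩ U2 = {EF}.
E → D applies, adding D
Closure: {DEF}.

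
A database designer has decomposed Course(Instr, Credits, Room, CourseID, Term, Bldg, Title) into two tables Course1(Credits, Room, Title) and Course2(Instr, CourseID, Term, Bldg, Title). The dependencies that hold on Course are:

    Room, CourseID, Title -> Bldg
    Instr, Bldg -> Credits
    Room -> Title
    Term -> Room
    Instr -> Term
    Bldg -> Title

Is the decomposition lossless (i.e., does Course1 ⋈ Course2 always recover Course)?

Common attributes: Course1 ∩ Course2 = {Title}.
No dependency enlarges {Title}, so (Title)⁺ = {Title}.
The closure contains neither all of Course1 = {Credits, Room, Title} nor all of Course2 = {Instr, CourseID, Term, Bldg, Title}, so the common attributes are not a superkey of either fragment. The join is lossy.

No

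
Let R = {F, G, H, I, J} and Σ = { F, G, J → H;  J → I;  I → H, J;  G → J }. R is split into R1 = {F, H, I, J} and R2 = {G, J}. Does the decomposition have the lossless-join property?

No

Common attributes: R1 ∩ R2 = {J}.
Closure of {J}: J → I applies, adding I; I → H, J applies, adding H. So (J)⁺ = {H, I, J}.
The closure contains neither all of R1 = {F, H, I, J} nor all of R2 = {G, J}, so the common attributes are not a superkey of either fragment. The join is lossy.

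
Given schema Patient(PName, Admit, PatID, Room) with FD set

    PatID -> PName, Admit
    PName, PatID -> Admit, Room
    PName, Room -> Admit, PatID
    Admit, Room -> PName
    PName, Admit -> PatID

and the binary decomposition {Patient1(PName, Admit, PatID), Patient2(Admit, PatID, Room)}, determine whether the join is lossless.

Common attributes: Patient1 ∩ Patient2 = {Admit, PatID}.
Closure of {Admit, PatID}: PatID → PName, Admit applies, adding PName; PName, PatID → Admit, Room applies, adding Room. So (Admit, PatID)⁺ = {PName, Admit, PatID, Room}.
This closure contains every attribute of Patient1, so Patient1 ∩ Patient2 → Patient1. The join is lossless.

Yes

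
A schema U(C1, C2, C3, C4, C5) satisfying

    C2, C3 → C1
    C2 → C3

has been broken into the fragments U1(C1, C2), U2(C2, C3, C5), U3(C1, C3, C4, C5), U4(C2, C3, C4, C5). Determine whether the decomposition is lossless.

Yes

Chase test. Columns are C1, C2, C3, C4, C5; row i has aⱼ where attribute j ∈ Ui, else bᵢⱼ.
Initial tableau (one row per fragment):
  row 1: a1 a2 b13 b14 b15
  row 2: b21 a2 a3 b24 a5
  row 3: a1 b32 a3 a4 a5
  row 4: b41 a2 a3 a4 a5
Rows 2 and 4 agree on C2, C3; apply C2, C3→C1 and equate their C1 entries.
Rows 1 and 2 agree on C2; apply C2→C3 and equate their C3 entries.
Rows 1 and 2 agree on C2, C3; apply C2, C3→C1 and equate their C1 entries.
Row 4 is now all distinguished symbols — the join is lossless.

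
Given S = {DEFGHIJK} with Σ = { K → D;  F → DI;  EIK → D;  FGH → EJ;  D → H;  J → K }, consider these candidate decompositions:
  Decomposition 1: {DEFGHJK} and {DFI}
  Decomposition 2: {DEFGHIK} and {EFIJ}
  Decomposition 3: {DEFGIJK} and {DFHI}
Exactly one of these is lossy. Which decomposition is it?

Decomposition 2

Decomposition 1: common = {DF}, closure = {DFHI} → lossless.
Decomposition 2: common = {EFI}, closure = {DEFHI} → lossy.
Decomposition 3: common = {DFI}, closure = {DFHI} → lossless.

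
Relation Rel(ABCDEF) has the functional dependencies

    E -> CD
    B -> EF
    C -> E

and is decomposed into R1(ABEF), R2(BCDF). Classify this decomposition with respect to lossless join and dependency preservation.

Lossless test: (BF)⁺ = {BCDEF}, which contains all of one fragment — lossless.
Dependency preservation: the restricted closure of {E} across the fragments never reaches {CD}, so E → CD cannot be enforced without a join — not preserved.

lossless but not dependency-preserving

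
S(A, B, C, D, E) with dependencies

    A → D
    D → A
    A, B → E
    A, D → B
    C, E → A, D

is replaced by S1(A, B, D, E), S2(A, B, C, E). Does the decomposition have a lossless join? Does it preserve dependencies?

lossless and dependency-preserving

Lossless test: (A, B, E)⁺ = {A, B, D, E}, which contains all of one fragment — lossless.
Dependency preservation: C, E → A, D is not contained in any single fragment, but the restricted closure of its left-hand side across the fragments still reaches the right-hand side; the remaining FDs each lie inside some fragment. All dependencies are preserved.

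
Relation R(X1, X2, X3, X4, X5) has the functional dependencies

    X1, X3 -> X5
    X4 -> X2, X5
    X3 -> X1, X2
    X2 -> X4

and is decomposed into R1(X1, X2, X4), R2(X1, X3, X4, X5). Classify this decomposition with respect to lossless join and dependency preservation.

Lossless test: (X1, X4)⁺ = {X1, X2, X4, X5}, which contains all of one fragment — lossless.
Dependency preservation: X4 → X2, X5; X3 → X1, X2 are not contained in any single fragment, but the restricted closure of each left-hand side across the fragments still reaches the right-hand side; the remaining FDs each lie inside some fragment. All dependencies are preserved.

lossless and dependency-preserving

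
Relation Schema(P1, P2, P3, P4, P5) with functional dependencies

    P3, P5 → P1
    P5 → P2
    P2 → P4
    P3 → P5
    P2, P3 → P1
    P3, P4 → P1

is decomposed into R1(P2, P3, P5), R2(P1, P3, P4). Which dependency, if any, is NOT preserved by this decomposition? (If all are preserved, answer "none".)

P2 → P4

Check P2 → P4: no single fragment contains all of {P2, P4}, and the restricted closure of {P2} across the fragments never reaches {P4}.
P3, P5 → P1 is preserved.
P5 → P2 is preserved.
P3 → P5 is preserved.
P2, P3 → P1 is preserved.
P3, P4 → P1 is preserved.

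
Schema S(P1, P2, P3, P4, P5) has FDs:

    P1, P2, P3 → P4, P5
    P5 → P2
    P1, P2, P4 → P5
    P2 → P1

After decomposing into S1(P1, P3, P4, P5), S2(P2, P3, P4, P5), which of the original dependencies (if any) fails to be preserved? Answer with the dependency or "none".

P2 → P1

Check P2 → P1: no single fragment contains all of {P1, P2}, and the restricted closure of {P2} across the fragments never reaches {P1}.
P1, P2, P3 → P4, P5 is preserved.
P5 → P2 is preserved.
P1, P2, P4 → P5 is preserved.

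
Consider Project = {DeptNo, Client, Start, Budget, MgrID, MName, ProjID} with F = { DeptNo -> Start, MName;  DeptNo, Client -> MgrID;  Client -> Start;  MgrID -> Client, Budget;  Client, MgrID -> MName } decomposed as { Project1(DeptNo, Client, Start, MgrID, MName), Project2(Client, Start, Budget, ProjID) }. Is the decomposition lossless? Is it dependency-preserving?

Lossless test: (Client, Start)⁺ = {Client, Start}, which is a superkey of neither fragment — lossy.
Dependency preservation: the restricted closure of {MgrID} across the fragments never reaches {Client, Budget}, so MgrID → Client, Budget cannot be enforced without a join — not preserved.

lossy and not dependency-preserving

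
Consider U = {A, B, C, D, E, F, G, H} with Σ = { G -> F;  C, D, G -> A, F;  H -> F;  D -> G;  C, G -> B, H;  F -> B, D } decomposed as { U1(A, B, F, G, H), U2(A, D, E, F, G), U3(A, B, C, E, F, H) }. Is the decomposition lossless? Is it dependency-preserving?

Lossless test (chase): Rows 1 and 2 agree on F; apply F→B, D and equate their B, D entries. Rows 1 and 3 agree on F; apply F→B, D and equate their B, D entries. Rows 1 and 3 agree on D; apply D→G and equate their G entries. Row 3 is now all distinguished symbols — the join is lossless.
Dependency preservation: C, D, G → A, F; C, G → B, H; F → B, D are not contained in any single fragment, but the restricted closure of each left-hand side across the fragments still reaches the right-hand side; the remaining FDs each lie inside some fragment. All dependencies are preserved.

lossless and dependency-preserving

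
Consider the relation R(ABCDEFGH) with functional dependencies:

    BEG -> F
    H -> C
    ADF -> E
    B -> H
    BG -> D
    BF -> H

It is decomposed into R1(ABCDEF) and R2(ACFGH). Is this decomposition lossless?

No

Common attributes: R1 ∩ R2 = {ACF}.
No dependency enlarges {ACF}, so (ACF)⁺ = {ACF}.
The closure contains neither all of R1 = {ABCDEF} nor all of R2 = {ACFGH}, so the common attributes are not a superkey of either fragment. The join is lossy.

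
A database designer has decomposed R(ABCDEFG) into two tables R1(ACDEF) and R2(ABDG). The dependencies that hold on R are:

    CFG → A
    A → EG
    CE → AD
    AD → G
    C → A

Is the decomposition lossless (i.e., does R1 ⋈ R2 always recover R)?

Common attributes: R1 ∩ R2 = {AD}.
Closure of {AD}: A → EG applies, adding EG. So (AD)⁺ = {ADEG}.
The closure contains neither all of R1 = {ACDEF} nor all of R2 = {ABDG}, so the common attributes are not a superkey of either fragment. The join is lossy.

No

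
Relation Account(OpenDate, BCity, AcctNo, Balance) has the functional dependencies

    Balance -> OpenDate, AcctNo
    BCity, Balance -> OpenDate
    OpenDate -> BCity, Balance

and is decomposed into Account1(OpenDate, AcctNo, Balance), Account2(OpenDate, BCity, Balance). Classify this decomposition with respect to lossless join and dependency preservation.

lossless and dependency-preserving

Lossless test: (OpenDate, Balance)⁺ = {OpenDate, BCity, AcctNo, Balance}, which contains all of one fragment — lossless.
Dependency preservation: every FD's attributes lie within a single fragment, so each can be enforced locally — preserved.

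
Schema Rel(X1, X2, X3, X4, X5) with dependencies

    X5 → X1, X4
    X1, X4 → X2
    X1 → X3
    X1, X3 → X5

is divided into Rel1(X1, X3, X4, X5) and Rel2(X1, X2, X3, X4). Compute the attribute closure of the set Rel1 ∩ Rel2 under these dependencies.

X1, X2, X3, X4, X5

Rel1 ∩ Rel2 = {X1, X3, X4}.
X1, X4 → X2 applies, adding X2
X1, X3 → X5 applies, adding X5
Closure: {X1, X2, X3, X4, X5}.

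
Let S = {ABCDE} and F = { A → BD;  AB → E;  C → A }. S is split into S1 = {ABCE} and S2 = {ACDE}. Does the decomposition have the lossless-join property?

Yes

Common attributes: S1 ∩ S2 = {ACE}.
Closure of {ACE}: A → BD applies, adding BD. So (ACE)⁺ = {ABCDE}.
This closure contains every attribute of S1, so S1 ∩ S2 → S1. The join is lossless.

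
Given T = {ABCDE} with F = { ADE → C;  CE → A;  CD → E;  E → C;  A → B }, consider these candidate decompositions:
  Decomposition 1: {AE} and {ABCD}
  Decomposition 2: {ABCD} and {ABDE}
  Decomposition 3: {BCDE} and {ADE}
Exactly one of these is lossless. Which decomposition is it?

Decomposition 3

Decomposition 1: common = {A}, closure = {AB} → lossy.
Decomposition 2: common = {ABD}, closure = {ABD} → lossy.
Decomposition 3: common = {DE}, closure = {ABCDE} → lossless.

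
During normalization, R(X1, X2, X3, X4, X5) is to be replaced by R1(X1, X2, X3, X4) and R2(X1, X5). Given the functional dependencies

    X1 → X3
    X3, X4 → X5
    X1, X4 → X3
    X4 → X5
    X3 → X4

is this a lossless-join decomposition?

Common attributes: R1 ∩ R2 = {X1}.
Closure of {X1}: X1 → X3 applies, adding X3; X3 → X4 applies, adding X4; X3, X4 → X5 applies, adding X5. So (X1)⁺ = {X1, X3, X4, X5}.
This closure contains every attribute of R2, so R1 ∩ R2 → R2. The join is lossless.

Yes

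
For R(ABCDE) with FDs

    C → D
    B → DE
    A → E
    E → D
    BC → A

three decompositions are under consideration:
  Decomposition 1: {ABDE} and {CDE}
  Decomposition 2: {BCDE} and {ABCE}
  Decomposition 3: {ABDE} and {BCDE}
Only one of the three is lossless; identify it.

Decomposition 1: common = {DE}, closure = {DE} → lossy.
Decomposition 2: common = {BCE}, closure = {ABCDE} → lossless.
Decomposition 3: common = {BDE}, closure = {BDE} → lossy.

Decomposition 2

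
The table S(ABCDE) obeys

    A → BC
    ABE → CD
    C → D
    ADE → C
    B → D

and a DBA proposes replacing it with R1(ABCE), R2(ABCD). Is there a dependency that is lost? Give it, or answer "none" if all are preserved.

none

A → BC lies within R1.
ABE → CD: restricted closure across fragments reaches CD.
C → D lies within R2.
ADE → C: restricted closure across fragments reaches C.
B → D lies within R2.
Every dependency is enforceable on the fragments, so the decomposition is dependency-preserving.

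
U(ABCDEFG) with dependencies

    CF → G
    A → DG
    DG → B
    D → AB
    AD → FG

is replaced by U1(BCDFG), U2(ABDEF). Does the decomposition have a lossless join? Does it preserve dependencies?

Lossless test: (BDF)⁺ = {ABDFG}, which is a superkey of neither fragment — lossy.
Dependency preservation: A → DG; AD → FG are not contained in any single fragment, but the restricted closure of each left-hand side across the fragments still reaches the right-hand side; the remaining FDs each lie inside some fragment. All dependencies are preserved.

lossy but dependency-preserving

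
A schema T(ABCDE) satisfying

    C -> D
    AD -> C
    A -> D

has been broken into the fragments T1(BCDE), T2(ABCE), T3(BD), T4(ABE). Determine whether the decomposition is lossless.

Yes

Chase test. Columns are ABCDE; row i has aⱼ where attribute j ∈ Ti, else bᵢⱼ.
Initial tableau (one row per fragment):
  row 1: b11 a2 a3 a4 a5
  row 2: a1 a2 a3 b24 a5
  row 3: b31 a2 b33 a4 b35
  row 4: a1 a2 b43 b44 a5
Rows 1 and 2 agree on C; apply C→D and equate their D entries.
Rows 2 and 4 agree on A; apply A→D and equate their D entries.
Rows 2 and 4 agree on AD; apply AD→C and equate their C entries.
Row 2 is now all distinguished symbols — the join is lossless.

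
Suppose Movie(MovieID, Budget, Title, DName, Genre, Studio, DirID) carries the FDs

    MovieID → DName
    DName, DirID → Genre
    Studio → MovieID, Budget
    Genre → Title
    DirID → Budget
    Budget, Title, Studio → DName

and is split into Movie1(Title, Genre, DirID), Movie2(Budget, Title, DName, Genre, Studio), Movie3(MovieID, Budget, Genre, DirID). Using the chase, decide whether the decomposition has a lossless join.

No

Chase test. Columns are MovieID, Budget, Title, DName, Genre, Studio, DirID; row i has aⱼ where attribute j ∈ Moviei, else bᵢⱼ.
Initial tableau (one row per fragment):
  row 1: b11 b12 a3 b14 a5 b16 a7
  row 2: b21 a2 a3 a4 a5 a6 b27
  row 3: a1 a2 b33 b34 a5 b36 a7
Rows 1 and 3 agree on Genre; apply Genre→Title and equate their Title entries.
Rows 1 and 3 agree on DirID; apply DirID→Budget and equate their Budget entries.
No row becomes fully distinguished — the join is lossy.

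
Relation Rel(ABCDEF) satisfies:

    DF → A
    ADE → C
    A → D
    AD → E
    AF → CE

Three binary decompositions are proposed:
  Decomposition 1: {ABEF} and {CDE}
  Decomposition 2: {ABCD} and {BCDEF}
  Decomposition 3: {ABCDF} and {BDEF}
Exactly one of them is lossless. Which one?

Decomposition 3

Decomposition 1: common = {E}, closure = {E} → lossy.
Decomposition 2: common = {BCD}, closure = {BCD} → lossy.
Decomposition 3: common = {BDF}, closure = {ABCDEF} → lossless.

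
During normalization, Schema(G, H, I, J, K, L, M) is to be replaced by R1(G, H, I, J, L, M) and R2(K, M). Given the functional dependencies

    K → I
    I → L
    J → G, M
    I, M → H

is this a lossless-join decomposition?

Common attributes: R1 ∩ R2 = {M}.
No dependency enlarges {M}, so (M)⁺ = {M}.
The closure contains neither all of R1 = {G, H, I, J, L, M} nor all of R2 = {K, M}, so the common attributes are not a superkey of either fragment. The join is lossy.

No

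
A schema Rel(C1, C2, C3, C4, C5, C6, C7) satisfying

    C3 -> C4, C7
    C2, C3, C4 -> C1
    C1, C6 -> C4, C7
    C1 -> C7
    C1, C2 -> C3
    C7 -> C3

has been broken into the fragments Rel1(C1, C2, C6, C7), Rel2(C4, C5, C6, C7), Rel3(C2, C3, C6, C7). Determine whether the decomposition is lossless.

No

Chase test. Columns are C1, C2, C3, C4, C5, C6, C7; row i has aⱼ where attribute j ∈ Reli, else bᵢⱼ.
Initial tableau (one row per fragment):
  row 1: a1 a2 b13 b14 b15 a6 a7
  row 2: b21 b22 b23 a4 a5 a6 a7
  row 3: b31 a2 a3 b34 b35 a6 a7
Rows 1 and 2 agree on C7; apply C7→C3 and equate their C3 entries.
Rows 1 and 3 agree on C7; apply C7→C3 and equate their C3 entries.
Rows 1 and 2 agree on C3; apply C3→C4, C7 and equate their C4, C7 entries.
Rows 1 and 3 agree on C3; apply C3→C4, C7 and equate their C4, C7 entries.
Rows 1 and 3 agree on C2, C3, C4; apply C2, C3, C4→C1 and equate their C1 entries.
No row becomes fully distinguished — the join is lossy.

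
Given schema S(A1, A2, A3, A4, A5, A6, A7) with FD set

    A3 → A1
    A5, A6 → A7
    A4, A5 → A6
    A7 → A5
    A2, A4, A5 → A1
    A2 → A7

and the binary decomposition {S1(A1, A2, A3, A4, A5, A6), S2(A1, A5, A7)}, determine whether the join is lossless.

No

Common attributes: S1 ∩ S2 = {A1, A5}.
No dependency enlarges {A1, A5}, so (A1, A5)⁺ = {A1, A5}.
The closure contains neither all of S1 = {A1, A2, A3, A4, A5, A6} nor all of S2 = {A1, A5, A7}, so the common attributes are not a superkey of either fragment. The join is lossy.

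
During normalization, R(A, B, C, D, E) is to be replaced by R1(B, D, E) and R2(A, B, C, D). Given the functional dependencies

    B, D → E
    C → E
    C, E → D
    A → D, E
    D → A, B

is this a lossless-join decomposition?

Yes

Common attributes: R1 ∩ R2 = {B, D}.
Closure of {B, D}: B, D → E applies, adding E; D → A, B applies, adding A. So (B, D)⁺ = {A, B, D, E}.
This closure contains every attribute of R1, so R1 ∩ R2 → R1. The join is lossless.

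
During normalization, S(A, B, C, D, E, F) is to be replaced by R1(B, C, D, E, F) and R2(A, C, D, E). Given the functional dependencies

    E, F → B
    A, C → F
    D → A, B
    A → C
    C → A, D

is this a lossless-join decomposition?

Common attributes: R1 ∩ R2 = {C, D, E}.
Closure of {C, D, E}: D → A, B applies, adding A, B; A, C → F applies, adding F. So (C, D, E)⁺ = {A, B, C, D, E, F}.
This closure contains every attribute of R1, so R1 ∩ R2 → R1. The join is lossless.

Yes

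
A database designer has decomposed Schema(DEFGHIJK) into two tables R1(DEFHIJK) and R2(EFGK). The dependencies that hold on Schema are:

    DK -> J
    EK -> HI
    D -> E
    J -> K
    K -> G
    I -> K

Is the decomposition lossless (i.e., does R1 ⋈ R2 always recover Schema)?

Common attributes: R1 ∩ R2 = {EFK}.
Closure of {EFK}: EK → HI applies, adding HI; K → G applies, adding G. So (EFK)⁺ = {EFGHIK}.
This closure contains every attribute of R2, so R1 ∩ R2 → R2. The join is lossless.

Yes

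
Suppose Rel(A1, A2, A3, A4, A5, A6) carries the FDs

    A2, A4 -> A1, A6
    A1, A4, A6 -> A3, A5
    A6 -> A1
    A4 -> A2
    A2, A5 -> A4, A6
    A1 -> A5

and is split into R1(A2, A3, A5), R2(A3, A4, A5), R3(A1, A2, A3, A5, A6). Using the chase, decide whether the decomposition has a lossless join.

No

Chase test. Columns are A1, A2, A3, A4, A5, A6; row i has aⱼ where attribute j ∈ Ri, else bᵢⱼ.
Initial tableau (one row per fragment):
  row 1: b11 a2 a3 b14 a5 b16
  row 2: b21 b22 a3 a4 a5 b26
  row 3: a1 a2 a3 b34 a5 a6
Rows 1 and 3 agree on A2, A5; apply A2, A5→A4, A6 and equate their A4, A6 entries.
Rows 1 and 3 agree on A2, A4; apply A2, A4→A1, A6 and equate their A1, A6 entries.
No row becomes fully distinguished — the join is lossy.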